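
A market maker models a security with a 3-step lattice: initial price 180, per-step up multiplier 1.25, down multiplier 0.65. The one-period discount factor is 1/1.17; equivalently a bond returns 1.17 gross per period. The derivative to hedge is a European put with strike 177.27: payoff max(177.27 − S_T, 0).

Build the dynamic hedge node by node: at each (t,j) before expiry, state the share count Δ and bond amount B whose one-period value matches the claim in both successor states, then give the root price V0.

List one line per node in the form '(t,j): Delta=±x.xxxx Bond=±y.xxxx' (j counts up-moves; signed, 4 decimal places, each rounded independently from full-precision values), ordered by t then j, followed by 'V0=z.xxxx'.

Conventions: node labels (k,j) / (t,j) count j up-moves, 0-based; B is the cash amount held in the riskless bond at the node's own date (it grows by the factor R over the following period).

(0,0): Delta=-0.1340 Bond=26.6811
(1,0): Delta=-0.9415 Bond=125.6967
(1,1): Delta=-0.0694 Bond=16.6816
(2,0): Delta=-1.0000 Bond=151.5128
(2,1): Delta=-0.9368 Bond=146.3809
(2,2): Delta=0.0000 Bond=0.0000
V0=2.5617

Risk-neutral probability p* = (R−d)/(u−d) = (1.17−0.65)/(1.25−0.65) = 0.8667.
Expiry values: V(3,0)=127.8375, V(3,1)=82.2075, V(3,2)=0.0000, V(3,3)=0.0000
Node (2,0) S=76.0500: V=(p*·82.2075+(1−p*)·127.8375)/1.17=75.4628; Δ=(82.2075−127.8375)/(95.0625−49.4325)=-1.0000; B=V−Δ·S=151.5128
Node (2,1) S=146.2500: V=(p*·0.0000+(1−p*)·82.2075)/1.17=9.3684; Δ=(0.0000−82.2075)/(182.8125−95.0625)=-0.9368; B=V−Δ·S=146.3809
Node (2,2) S=281.2500: V=(p*·0.0000+(1−p*)·0.0000)/1.17=0.0000; Δ=(0.0000−0.0000)/(351.5625−182.8125)=0.0000; B=V−Δ·S=0.0000
Node (1,0) S=117.0000: V=(p*·9.3684+(1−p*)·75.4628)/1.17=15.5393; Δ=(9.3684−75.4628)/(146.2500−76.0500)=-0.9415; B=V−Δ·S=125.6967
Node (1,1) S=225.0000: V=(p*·0.0000+(1−p*)·9.3684)/1.17=1.0676; Δ=(0.0000−9.3684)/(281.2500−146.2500)=-0.0694; B=V−Δ·S=16.6816
Node (0,0) S=180.0000: V=(p*·1.0676+(1−p*)·15.5393)/1.17=2.5617; Δ=(1.0676−15.5393)/(225.0000−117.0000)=-0.1340; B=V−Δ·S=26.6811
Verification: the root portfolio costs Δ(0,0)·S0 + B(0,0) = 2.5617, matching V0.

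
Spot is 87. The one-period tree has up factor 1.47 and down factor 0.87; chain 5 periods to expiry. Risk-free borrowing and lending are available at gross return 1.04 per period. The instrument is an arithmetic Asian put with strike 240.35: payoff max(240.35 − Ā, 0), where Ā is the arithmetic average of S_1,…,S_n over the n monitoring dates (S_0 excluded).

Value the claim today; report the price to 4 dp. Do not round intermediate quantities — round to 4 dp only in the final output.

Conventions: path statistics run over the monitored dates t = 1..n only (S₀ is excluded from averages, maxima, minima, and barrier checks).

No-arbitrage gives p* = (R−d)/(u−d) = 0.2833: enumerate every path, weight its payoff by its p*-probability, and discount by R^5.
Enumerate all 2^5 = 32 price paths (U = up ×1.47, D = down ×0.87); each path with k up-moves has probability p*^k·(1−p*)^(5−k).
DDDDD: Ā=58.4070, payoff=181.9430, prob=0.189054
UDDDD: Ā=98.6876, payoff=141.6624, prob=0.074742
DUDDD: Ā=88.2476, payoff=152.1024, prob=0.074742
UUDDD: Ā=149.1080, payoff=91.2420, prob=0.029549
DDUDD: Ā=79.1648, payoff=161.1852, prob=0.074742
UDUDD: Ā=133.7612, payoff=106.5888, prob=0.029549
DUUDD: Ā=123.3212, payoff=117.0288, prob=0.029549
UUUDD: Ā=208.3704, payoff=31.9796, prob=0.011682
DDDUD: Ā=71.2628, payoff=169.0872, prob=0.074742
UDDUD: Ā=120.4095, payoff=119.9405, prob=0.029549
DUDUD: Ā=109.9695, payoff=130.3805, prob=0.029549
UUDUD: Ā=185.8106, payoff=54.5394, prob=0.011682
DDUUD: Ā=100.8867, payoff=139.4633, prob=0.029549
UDUUD: Ā=170.4638, payoff=69.8862, prob=0.011682
DUUUD: Ā=160.0238, payoff=80.3262, prob=0.011682
UUUUD: Ā=270.3850, payoff=0.0000, prob=0.004619
DDDDU: Ā=64.3880, payoff=175.9620, prob=0.074742
UDDDU: Ā=108.7935, payoff=131.5565, prob=0.029549
DUDDU: Ā=98.3535, payoff=141.9965, prob=0.029549
UUDDU: Ā=166.1835, payoff=74.1665, prob=0.011682
DDUDU: Ā=89.2707, payoff=151.0793, prob=0.029549
UDUDU: Ā=150.8367, payoff=89.5133, prob=0.011682
DUUDU: Ā=140.3967, payoff=99.9533, prob=0.011682
UUUDU: Ā=237.2221, payoff=3.1279, prob=0.004619
DDDUU: Ā=81.3687, payoff=158.9813, prob=0.029549
UDDUU: Ā=137.4850, payoff=102.8650, prob=0.011682
DUDUU: Ā=127.0450, payoff=113.3050, prob=0.011682
UUDUU: Ā=214.6623, payoff=25.6877, prob=0.004619
DDUUU: Ā=117.9622, payoff=122.3878, prob=0.011682
UDUUU: Ā=199.3155, payoff=41.0345, prob=0.004619
DUUUU: Ā=188.8755, payoff=51.4745, prob=0.004619
UUUUU: Ā=319.1345, payoff=0.0000, prob=0.001826
Price = Σ prob·payoff / R^5 = 142.618802 / 1.216653 = 117.2223

price = 117.2223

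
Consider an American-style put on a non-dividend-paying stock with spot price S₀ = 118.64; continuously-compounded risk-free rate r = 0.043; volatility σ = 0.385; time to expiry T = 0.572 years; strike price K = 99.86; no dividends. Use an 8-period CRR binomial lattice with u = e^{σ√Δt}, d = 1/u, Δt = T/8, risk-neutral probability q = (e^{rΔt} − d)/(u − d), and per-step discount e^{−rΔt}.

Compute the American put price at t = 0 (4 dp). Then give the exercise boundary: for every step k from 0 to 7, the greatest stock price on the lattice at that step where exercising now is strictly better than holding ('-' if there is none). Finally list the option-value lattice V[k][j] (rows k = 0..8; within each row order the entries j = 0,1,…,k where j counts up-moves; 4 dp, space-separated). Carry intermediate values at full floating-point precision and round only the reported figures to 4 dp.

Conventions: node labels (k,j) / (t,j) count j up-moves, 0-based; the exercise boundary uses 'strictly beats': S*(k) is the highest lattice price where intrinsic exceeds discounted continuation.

price = 4.7818
boundary = - - - - - 70.9063 78.5948 87.1171
tree:
4.7818
7.2885 2.1948
10.8377 3.6286 0.7115
15.6409 5.8910 1.2892 0.1129
21.7632 9.3472 2.3195 0.2217 0.0000
28.9537 14.3926 4.1381 0.4353 0.0000 0.0000
35.8902 21.2652 7.3076 0.8548 0.0000 0.0000 0.0000
42.1480 28.9537 12.7429 1.6787 0.0000 0.0000 0.0000 0.0000
47.7937 35.8902 21.2652 3.2966 0.0000 0.0000 0.0000 0.0000 0.0000

Δt=0.07150  u=1.10843  d=0.90217  q=0.48921  discount=0.99693
step 8 (expiry): payoffs max(K−S,0) = 47.7937 35.8902 21.2652 3.2966 0.0000 0.0000 0.0000 0.0000 0.0000
step 7: (k=7,j=0): S=57.7120, K−S=42.1480, hold=41.8415 ⇒ V=42.1480 exercise | (k=7,j=1): S=70.9063, K−S=28.9537, hold=28.6472 ⇒ V=28.9537 exercise | (k=7,j=2): S=87.1171, K−S=12.7429, hold=12.4364 ⇒ V=12.7429 exercise | (k=7,j=3): S=107.0340, K−S=0.0000, hold=1.6787 ⇒ V=1.6787 continue | (k=7,j=4): S=131.5045, K−S=0.0000, hold=0.0000 ⇒ V=0.0000 continue | (k=7,j=5): S=161.5694, K−S=0.0000, hold=0.0000 ⇒ V=0.0000 continue | (k=7,j=6): S=198.5079, K−S=0.0000, hold=0.0000 ⇒ V=0.0000 continue | (k=7,j=7): S=243.8913, K−S=0.0000, hold=0.0000 ⇒ V=0.0000 continue  boundary S*=87.1171
step 6: (k=6,j=0): S=63.9698, K−S=35.8902, hold=35.5836 ⇒ V=35.8902 exercise | (k=6,j=1): S=78.5948, K−S=21.2652, hold=20.9586 ⇒ V=21.2652 exercise | (k=6,j=2): S=96.5634, K−S=3.2966, hold=7.3076 ⇒ V=7.3076 continue | (k=6,j=3): S=118.6400, K−S=0.0000, hold=0.8548 ⇒ V=0.8548 continue | (k=6,j=4): S=145.7638, K−S=0.0000, hold=0.0000 ⇒ V=0.0000 continue | (k=6,j=5): S=179.0888, K−S=0.0000, hold=0.0000 ⇒ V=0.0000 continue | (k=6,j=6): S=220.0326, K−S=0.0000, hold=0.0000 ⇒ V=0.0000 continue  boundary S*=78.5948
step 5: (k=5,j=0): S=70.9063, K−S=28.9537, hold=28.6472 ⇒ V=28.9537 exercise | (k=5,j=1): S=87.1171, K−S=12.7429, hold=14.3926 ⇒ V=14.3926 continue | (k=5,j=2): S=107.0340, K−S=0.0000, hold=4.1381 ⇒ V=4.1381 continue | (k=5,j=3): S=131.5045, K−S=0.0000, hold=0.4353 ⇒ V=0.4353 continue | (k=5,j=4): S=161.5694, K−S=0.0000, hold=0.0000 ⇒ V=0.0000 continue | (k=5,j=5): S=198.5079, K−S=0.0000, hold=0.0000 ⇒ V=0.0000 continue  boundary S*=70.9063
step 4: (k=4,j=0): S=78.5948, K−S=21.2652, hold=21.7632 ⇒ V=21.7632 continue | (k=4,j=1): S=96.5634, K−S=3.2966, hold=9.3472 ⇒ V=9.3472 continue | (k=4,j=2): S=118.6400, K−S=0.0000, hold=2.3195 ⇒ V=2.3195 continue | (k=4,j=3): S=145.7638, K−S=0.0000, hold=0.2217 ⇒ V=0.2217 continue | (k=4,j=4): S=179.0888, K−S=0.0000, hold=0.0000 ⇒ V=0.0000 continue  boundary S*=-
step 3: (k=3,j=0): S=87.1171, K−S=12.7429, hold=15.6409 ⇒ V=15.6409 continue | (k=3,j=1): S=107.0340, K−S=0.0000, hold=5.8910 ⇒ V=5.8910 continue | (k=3,j=2): S=131.5045, K−S=0.0000, hold=1.2892 ⇒ V=1.2892 continue | (k=3,j=3): S=161.5694, K−S=0.0000, hold=0.1129 ⇒ V=0.1129 continue  boundary S*=-
step 2: (k=2,j=0): S=96.5634, K−S=3.2966, hold=10.8377 ⇒ V=10.8377 continue | (k=2,j=1): S=118.6400, K−S=0.0000, hold=3.6286 ⇒ V=3.6286 continue | (k=2,j=2): S=145.7638, K−S=0.0000, hold=0.7115 ⇒ V=0.7115 continue  boundary S*=-
step 1: (k=1,j=0): S=107.0340, K−S=0.0000, hold=7.2885 ⇒ V=7.2885 continue | (k=1,j=1): S=131.5045, K−S=0.0000, hold=2.1948 ⇒ V=2.1948 continue  boundary S*=-
step 0: (k=0,j=0): S=118.6400, K−S=0.0000, hold=4.7818 ⇒ V=4.7818 continue  boundary S*=-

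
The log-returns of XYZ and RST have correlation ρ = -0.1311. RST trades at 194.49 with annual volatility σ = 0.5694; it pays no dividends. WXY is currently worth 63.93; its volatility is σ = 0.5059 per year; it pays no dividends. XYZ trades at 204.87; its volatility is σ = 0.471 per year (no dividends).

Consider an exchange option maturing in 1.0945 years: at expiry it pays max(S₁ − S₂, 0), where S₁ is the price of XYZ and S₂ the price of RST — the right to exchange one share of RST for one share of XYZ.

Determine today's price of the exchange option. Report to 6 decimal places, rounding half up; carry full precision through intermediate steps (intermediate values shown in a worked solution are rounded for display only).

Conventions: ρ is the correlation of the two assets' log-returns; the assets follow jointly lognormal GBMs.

σ_eff = √(σ₁² + σ₂² − 2ρσ₁σ₂) = √(0.471² + 0.5694² − 2·-0.1311·0.471·0.5694) = 0.785096
d₁ = (ln(S₁/S₂) + (q₂ − q₁ + σ_eff²/2)T) / (σ_eff√T) = (ln(204.87/194.49) + (0.0 − 0.0 + 0.308188)·1.0945) / 0.821355 = 0.473981
d₂ = d₁ − σ_eff√T = 0.473981 − 0.821355 = -0.347374
N(d₁) = 0.682243,  N(d₂) = 0.364155
V = S₁·e^{−q₁T}·N(d₁) − S₂·e^{−q₂T}·N(d₂) = 139.771193 − 70.824573 = 68.946620
Key observation: r never enters — measured in units of RST, the claim is a call on S₁/S₂ struck at 1, so only the dividend yields and σ_eff matter.

exchange price = 68.946620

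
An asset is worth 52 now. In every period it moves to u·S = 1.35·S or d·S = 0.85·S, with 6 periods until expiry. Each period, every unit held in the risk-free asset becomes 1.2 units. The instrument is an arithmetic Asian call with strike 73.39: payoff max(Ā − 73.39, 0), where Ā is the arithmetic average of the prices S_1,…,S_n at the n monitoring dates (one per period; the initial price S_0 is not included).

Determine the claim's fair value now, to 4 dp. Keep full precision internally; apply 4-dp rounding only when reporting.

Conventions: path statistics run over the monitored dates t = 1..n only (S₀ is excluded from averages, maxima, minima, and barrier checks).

price = 11.0653

No-arbitrage gives p* = (R−d)/(u−d) = 0.7000: enumerate every path, weight its payoff by its p*-probability, and discount by R^6.
Enumerate all 2^6 = 64 price paths (U = up ×1.35, D = down ×0.85); each path with k up-moves has probability p*^k·(1−p*)^(6−k).
DDDDDD: Ā=30.5889, payoff=0.0000, prob=0.000729
UDDDDD: Ā=48.5823, payoff=0.0000, prob=0.001701
DUDDDD: Ā=44.2490, payoff=0.0000, prob=0.001701
UUDDDD: Ā=70.2778, payoff=0.0000, prob=0.003969
DDUDDD: Ā=40.5657, payoff=0.0000, prob=0.001701
UDUDDD: Ā=64.4278, payoff=0.0000, prob=0.003969
DUUDDD: Ā=60.0945, payoff=0.0000, prob=0.003969
UUUDDD: Ā=95.4442, payoff=22.0542, prob=0.009261
DDDUDD: Ā=37.4348, payoff=0.0000, prob=0.001701
UDDUDD: Ā=59.4553, payoff=0.0000, prob=0.003969
DUDUDD: Ā=55.1220, payoff=0.0000, prob=0.003969
UUDUDD: Ā=87.5467, payoff=14.1567, prob=0.009261
DDUUDD: Ā=51.4387, payoff=0.0000, prob=0.003969
UDUUDD: Ā=81.6967, payoff=8.3067, prob=0.009261
DUUUDD: Ā=77.3634, payoff=3.9734, prob=0.009261
UUUUDD: Ā=122.8712, payoff=49.4812, prob=0.021609
DDDDUD: Ā=34.7736, payoff=0.0000, prob=0.001701
UDDDUD: Ā=55.2287, payoff=0.0000, prob=0.003969
DUDDUD: Ā=50.8954, payoff=0.0000, prob=0.003969
UUDDUD: Ā=80.8338, payoff=7.4438, prob=0.009261
DDUDUD: Ā=47.2120, payoff=0.0000, prob=0.003969
UDUDUD: Ā=74.9838, payoff=1.5938, prob=0.009261
DUUDUD: Ā=70.6505, payoff=0.0000, prob=0.009261
UUUDUD: Ā=112.2096, payoff=38.8196, prob=0.021609
DDDUUD: Ā=44.0812, payoff=0.0000, prob=0.003969
UDDUUD: Ā=70.0113, payoff=0.0000, prob=0.009261
DUDUUD: Ā=65.6780, payoff=0.0000, prob=0.009261
UUDUUD: Ā=104.3121, payoff=30.9221, prob=0.021609
DDUUUD: Ā=61.9947, payoff=0.0000, prob=0.009261
UDUUUD: Ā=98.4621, payoff=25.0721, prob=0.021609
DUUUUD: Ā=94.1288, payoff=20.7388, prob=0.021609
UUUUUD: Ā=149.4986, payoff=76.1086, prob=0.050421
DDDDDU: Ā=32.5116, payoff=0.0000, prob=0.001701
UDDDDU: Ā=51.6361, payoff=0.0000, prob=0.003969
DUDDDU: Ā=47.3027, payoff=0.0000, prob=0.003969
UUDDDU: Ā=75.1279, payoff=1.7379, prob=0.009261
DDUDDU: Ā=43.6194, payoff=0.0000, prob=0.003969
UDUDDU: Ā=69.2779, payoff=0.0000, prob=0.009261
DUUDDU: Ā=64.9445, payoff=0.0000, prob=0.009261
UUUDDU: Ā=103.1472, payoff=29.7572, prob=0.021609
DDDUDU: Ā=40.4886, payoff=0.0000, prob=0.003969
UDDUDU: Ā=64.3054, payoff=0.0000, prob=0.009261
DUDUDU: Ā=59.9720, payoff=0.0000, prob=0.009261
UUDUDU: Ā=95.2497, payoff=21.8597, prob=0.021609
DDUUDU: Ā=56.2887, payoff=0.0000, prob=0.009261
UDUUDU: Ā=89.3997, payoff=16.0097, prob=0.021609
DUUUDU: Ā=85.0664, payoff=11.6764, prob=0.021609
UUUUDU: Ā=135.1054, payoff=61.7154, prob=0.050421
DDDDUU: Ā=37.8274, payoff=0.0000, prob=0.003969
UDDDUU: Ā=60.0788, payoff=0.0000, prob=0.009261
DUDDUU: Ā=55.7454, payoff=0.0000, prob=0.009261
UUDDUU: Ā=88.5369, payoff=15.1469, prob=0.021609
DDUDUU: Ā=52.0621, payoff=0.0000, prob=0.009261
UDUDUU: Ā=82.6869, payoff=9.2969, prob=0.021609
DUUDUU: Ā=78.3535, payoff=4.9635, prob=0.021609
UUUDUU: Ā=124.4438, payoff=51.0538, prob=0.050421
DDDUUU: Ā=48.9313, payoff=0.0000, prob=0.009261
UDDUUU: Ā=77.7144, payoff=4.3244, prob=0.021609
DUDUUU: Ā=73.3810, payoff=0.0000, prob=0.021609
UUDUUU: Ā=116.5463, payoff=43.1563, prob=0.050421
DDUUUU: Ā=69.6977, payoff=0.0000, prob=0.021609
UDUUUU: Ā=110.6963, payoff=37.3063, prob=0.050421
DUUUUU: Ā=106.3630, payoff=32.9730, prob=0.050421
UUUUUU: Ā=168.9295, payoff=95.5395, prob=0.117649
Price = Σ prob·payoff / R^6 = 33.040721 / 2.985984 = 11.0653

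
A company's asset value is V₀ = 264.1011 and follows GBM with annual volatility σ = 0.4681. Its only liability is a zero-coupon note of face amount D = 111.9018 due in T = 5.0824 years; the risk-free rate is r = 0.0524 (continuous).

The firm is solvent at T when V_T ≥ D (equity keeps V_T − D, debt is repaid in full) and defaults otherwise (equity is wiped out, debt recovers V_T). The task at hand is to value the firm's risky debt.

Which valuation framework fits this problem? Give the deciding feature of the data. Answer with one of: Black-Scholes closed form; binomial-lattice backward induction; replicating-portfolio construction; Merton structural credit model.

framework: Merton structural credit model

Key observation: assets follow a GBM and default happens iff V_T < 111.9018; valuing claims on that split (equity as a call, risky debt as the residual) is the structural model's definition.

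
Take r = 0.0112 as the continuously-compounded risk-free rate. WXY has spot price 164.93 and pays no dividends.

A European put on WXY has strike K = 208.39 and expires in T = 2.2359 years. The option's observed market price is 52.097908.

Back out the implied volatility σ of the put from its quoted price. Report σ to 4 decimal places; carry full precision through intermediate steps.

sigma = 0.2669

At σ = 0.2669 the Black–Scholes value reproduces the quote:
σ√T = 0.2669·√2.2359 = 0.399094
d₁ = (ln(S/K) + (r+σ²/2)T) / (σ√T) = (ln(164.93/208.39) + (0.0112+0.2669²/2)·2.2359) / 0.399094 = (-0.233890 + 0.104680) / 0.399094 = -0.323759
d₂ = d₁ − σ√T = -0.323759 − 0.399094 = -0.722853
e^{−rT} = 0.975269
N(−d₁) = 0.626940,  N(−d₂) = 0.765115
V = K·e^{−rT}·N(−d₂) − S·N(−d₁) = 155.499098 − 103.401190 = 52.097908 (equal to the quote); since ∂V/∂σ > 0 for all σ, the implied volatility is unique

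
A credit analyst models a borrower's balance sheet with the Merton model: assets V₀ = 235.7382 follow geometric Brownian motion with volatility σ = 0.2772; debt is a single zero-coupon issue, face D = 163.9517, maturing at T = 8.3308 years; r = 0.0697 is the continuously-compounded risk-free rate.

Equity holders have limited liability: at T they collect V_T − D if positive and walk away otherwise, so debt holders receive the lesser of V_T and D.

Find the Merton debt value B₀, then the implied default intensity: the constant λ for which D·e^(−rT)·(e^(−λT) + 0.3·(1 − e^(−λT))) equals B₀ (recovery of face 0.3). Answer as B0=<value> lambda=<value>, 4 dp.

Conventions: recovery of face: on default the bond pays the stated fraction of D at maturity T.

With assets at 235.7382 and a single debt payment of 163.9517 at 8.3308 years:
d₁ = [ln(V₀/D) + (r + σ²/2)T] / (σ√T)
   = [ln(235.7382/163.9517) + (0.0697 + 0.5·0.2772²)·8.3308] / (0.2772·√8.3308)
   = [0.363150 + 0.900725] / 0.800086 = 1.579675
d₂ = d₁ − σ√T = 1.579675 − 0.800086 = 0.779589
N(d₁) = 0.942909,  N(d₂) = 0.782184,  e^(−rT) = 0.559531
E₀ = V₀·N(d₁) − D·e^(−rT)·N(d₂)
   = 235.7382·0.942909 − 163.9517·0.559531·0.782184 = 150.525337
B₀ = V₀ − E₀ = 235.7382 − 150.525337 = 85.212863
e^(−λT) = (B₀·e^(rT)/D − 0.3)/(1 − 0.3) = (85.2129·1.787212/163.9517 − 0.3)/0.7 = 0.89841783
λ = −ln(0.89841783)/8.3308 = 0.012858

B0=85.2129 lambda=0.0129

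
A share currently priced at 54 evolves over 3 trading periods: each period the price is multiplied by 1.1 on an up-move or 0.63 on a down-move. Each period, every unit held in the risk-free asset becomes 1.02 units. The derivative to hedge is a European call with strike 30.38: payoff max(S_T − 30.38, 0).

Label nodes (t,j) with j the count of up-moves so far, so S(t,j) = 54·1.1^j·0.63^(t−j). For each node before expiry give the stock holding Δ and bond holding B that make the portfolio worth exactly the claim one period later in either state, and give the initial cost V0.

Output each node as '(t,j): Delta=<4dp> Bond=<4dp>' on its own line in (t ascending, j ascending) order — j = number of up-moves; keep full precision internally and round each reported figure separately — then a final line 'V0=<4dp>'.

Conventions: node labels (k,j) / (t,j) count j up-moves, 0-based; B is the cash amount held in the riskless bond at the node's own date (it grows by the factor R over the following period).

Risk-neutral probability p* = (R−d)/(u−d) = (1.02−0.63)/(1.1−0.63) = 0.8298.
Expiry values: V(3,0)=0.0000, V(3,1)=0.0000, V(3,2)=10.7842, V(3,3)=41.4940
  t=2,j=0: stock 21.4326 → up 23.5759 (V=0.0000), down 13.5025 (V=0.0000). Price 0.0000; hedge Δ=0.0000, bond B=0.0000.
  t=2,j=1: stock 37.4220 → up 41.1642 (V=10.7842), down 23.5759 (V=0.0000). Price 8.7731; hedge Δ=0.6131, bond B=-14.1720.
  t=2,j=2: stock 65.3400 → up 71.8740 (V=41.4940), down 41.1642 (V=10.7842). Price 35.5557; hedge Δ=1.0000, bond B=-29.7843.
  t=1,j=0: stock 34.0200 → up 37.4220 (V=8.7731), down 21.4326 (V=0.0000). Price 7.1371; hedge Δ=0.5487, bond B=-11.5291.
  t=1,j=1: stock 59.4000 → up 65.3400 (V=35.5557), down 37.4220 (V=8.7731). Price 30.3892; hedge Δ=0.9593, bond B=-26.5950.
  t=0,j=0: stock 54.0000 → up 59.4000 (V=30.3892), down 34.0200 (V=7.1371). Price 25.9131; hedge Δ=0.9162, bond B=-23.5594.
Sanity check at the root: Δ(0,0)·S0 + B(0,0) reproduces V0 = 25.9131.

(0,0): Delta=0.9162 Bond=-23.5594
(1,0): Delta=0.5487 Bond=-11.5291
(1,1): Delta=0.9593 Bond=-26.5950
(2,0): Delta=0.0000 Bond=0.0000
(2,1): Delta=0.6131 Bond=-14.1720
(2,2): Delta=1.0000 Bond=-29.7843
V0=25.9131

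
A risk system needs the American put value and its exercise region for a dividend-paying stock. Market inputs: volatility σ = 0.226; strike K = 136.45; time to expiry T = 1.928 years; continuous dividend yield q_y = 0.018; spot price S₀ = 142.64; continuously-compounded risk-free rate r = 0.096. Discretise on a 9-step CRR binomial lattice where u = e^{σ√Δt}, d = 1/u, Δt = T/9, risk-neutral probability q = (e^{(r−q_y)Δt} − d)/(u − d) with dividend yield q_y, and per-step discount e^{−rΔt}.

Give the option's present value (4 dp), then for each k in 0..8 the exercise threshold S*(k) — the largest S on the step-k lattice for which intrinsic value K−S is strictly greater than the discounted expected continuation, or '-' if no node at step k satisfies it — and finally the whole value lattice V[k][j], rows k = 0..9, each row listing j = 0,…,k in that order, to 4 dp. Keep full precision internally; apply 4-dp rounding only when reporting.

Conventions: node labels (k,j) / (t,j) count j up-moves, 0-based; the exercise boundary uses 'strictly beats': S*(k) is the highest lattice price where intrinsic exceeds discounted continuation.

price = 8.1898
boundary = - - - 104.2214 115.7138 104.2214 115.7138 104.2214 115.7138
tree:
8.1898
13.2896 4.3956
20.9966 7.5900 1.9915
32.2286 12.7511 3.7240 0.6730
42.5796 20.7362 6.8077 1.3837 0.1266
51.9025 32.2286 12.0983 2.8083 0.2900 0.0000
60.2996 42.5796 20.7362 5.6055 0.6641 0.0000 0.0000
67.8626 51.9025 32.2286 10.9459 1.5209 0.0000 0.0000 0.0000
74.6745 60.2996 42.5796 20.7362 3.4831 0.0000 0.0000 0.0000 0.0000
80.8099 67.8626 51.9025 32.2286 7.9766 0.0000 0.0000 0.0000 0.0000 0.0000

Δt=0.21422  u=1.11027  d=0.90068  q=0.55427  discount=0.97964
step 9 (expiry): payoffs max(K−S,0) = 80.8099 67.8626 51.9025 32.2286 7.9766 0.0000 0.0000 0.0000 0.0000 0.0000
step 8: (k=8,j=0): S=61.7755, K−S=74.6745, hold=72.1348 ⇒ V=74.6745 exercise | (k=8,j=1): S=76.1504, K−S=60.2996, hold=57.8151 ⇒ V=60.2996 exercise | (k=8,j=2): S=93.8704, K−S=42.5796, hold=40.1634 ⇒ V=42.5796 exercise | (k=8,j=3): S=115.7138, K−S=20.7362, hold=18.4041 ⇒ V=20.7362 exercise | (k=8,j=4): S=142.6400, K−S=0.0000, hold=3.4831 ⇒ V=3.4831 continue | (k=8,j=5): S=175.8319, K−S=0.0000, hold=0.0000 ⇒ V=0.0000 continue | (k=8,j=6): S=216.7474, K−S=0.0000, hold=0.0000 ⇒ V=0.0000 continue | (k=8,j=7): S=267.1839, K−S=0.0000, hold=0.0000 ⇒ V=0.0000 continue | (k=8,j=8): S=329.3567, K−S=0.0000, hold=0.0000 ⇒ V=0.0000 continue  boundary S*=115.7138
step 7: (k=7,j=0): S=68.5874, K−S=67.8626, hold=65.3491 ⇒ V=67.8626 exercise | (k=7,j=1): S=84.5475, K−S=51.9025, hold=49.4504 ⇒ V=51.9025 exercise | (k=7,j=2): S=104.2214, K−S=32.2286, hold=29.8522 ⇒ V=32.2286 exercise | (k=7,j=3): S=128.4734, K−S=7.9766, hold=10.9459 ⇒ V=10.9459 continue | (k=7,j=4): S=158.3687, K−S=0.0000, hold=1.5209 ⇒ V=1.5209 continue | (k=7,j=5): S=195.2207, K−S=0.0000, hold=0.0000 ⇒ V=0.0000 continue | (k=7,j=6): S=240.6479, K−S=0.0000, hold=0.0000 ⇒ V=0.0000 continue | (k=7,j=7): S=296.6459, K−S=0.0000, hold=0.0000 ⇒ V=0.0000 continue  boundary S*=104.2214
step 6: (k=6,j=0): S=76.1504, K−S=60.2996, hold=57.8151 ⇒ V=60.2996 exercise | (k=6,j=1): S=93.8704, K−S=42.5796, hold=40.1634 ⇒ V=42.5796 exercise | (k=6,j=2): S=115.7138, K−S=20.7362, hold=20.0164 ⇒ V=20.7362 exercise | (k=6,j=3): S=142.6400, K−S=0.0000, hold=5.6055 ⇒ V=5.6055 continue | (k=6,j=4): S=175.8319, K−S=0.0000, hold=0.6641 ⇒ V=0.6641 continue | (k=6,j=5): S=216.7474, K−S=0.0000, hold=0.0000 ⇒ V=0.0000 continue | (k=6,j=6): S=267.1839, K−S=0.0000, hold=0.0000 ⇒ V=0.0000 continue  boundary S*=115.7138
step 5: (k=5,j=0): S=84.5475, K−S=51.9025, hold=49.4504 ⇒ V=51.9025 exercise | (k=5,j=1): S=104.2214, K−S=32.2286, hold=29.8522 ⇒ V=32.2286 exercise | (k=5,j=2): S=128.4734, K−S=7.9766, hold=12.0983 ⇒ V=12.0983 continue | (k=5,j=3): S=158.3687, K−S=0.0000, hold=2.8083 ⇒ V=2.8083 continue | (k=5,j=4): S=195.2207, K−S=0.0000, hold=0.2900 ⇒ V=0.2900 continue | (k=5,j=5): S=240.6479, K−S=0.0000, hold=0.0000 ⇒ V=0.0000 continue  boundary S*=104.2214
step 4: (k=4,j=0): S=93.8704, K−S=42.5796, hold=40.1634 ⇒ V=42.5796 exercise | (k=4,j=1): S=115.7138, K−S=20.7362, hold=20.6421 ⇒ V=20.7362 exercise | (k=4,j=2): S=142.6400, K−S=0.0000, hold=6.8077 ⇒ V=6.8077 continue | (k=4,j=3): S=175.8319, K−S=0.0000, hold=1.3837 ⇒ V=1.3837 continue | (k=4,j=4): S=216.7474, K−S=0.0000, hold=0.1266 ⇒ V=0.1266 continue  boundary S*=115.7138
step 3: (k=3,j=0): S=104.2214, K−S=32.2286, hold=29.8522 ⇒ V=32.2286 exercise | (k=3,j=1): S=128.4734, K−S=7.9766, hold=12.7511 ⇒ V=12.7511 continue | (k=3,j=2): S=158.3687, K−S=0.0000, hold=3.7240 ⇒ V=3.7240 continue | (k=3,j=3): S=195.2207, K−S=0.0000, hold=0.6730 ⇒ V=0.6730 continue  boundary S*=104.2214
step 2: (k=2,j=0): S=115.7138, K−S=20.7362, hold=20.9966 ⇒ V=20.9966 continue | (k=2,j=1): S=142.6400, K−S=0.0000, hold=7.5900 ⇒ V=7.5900 continue | (k=2,j=2): S=175.8319, K−S=0.0000, hold=1.9915 ⇒ V=1.9915 continue  boundary S*=-
step 1: (k=1,j=0): S=128.4734, K−S=7.9766, hold=13.2896 ⇒ V=13.2896 continue | (k=1,j=1): S=158.3687, K−S=0.0000, hold=4.3956 ⇒ V=4.3956 continue  boundary S*=-
step 0: (k=0,j=0): S=142.6400, K−S=0.0000, hold=8.1898 ⇒ V=8.1898 continue  boundary S*=-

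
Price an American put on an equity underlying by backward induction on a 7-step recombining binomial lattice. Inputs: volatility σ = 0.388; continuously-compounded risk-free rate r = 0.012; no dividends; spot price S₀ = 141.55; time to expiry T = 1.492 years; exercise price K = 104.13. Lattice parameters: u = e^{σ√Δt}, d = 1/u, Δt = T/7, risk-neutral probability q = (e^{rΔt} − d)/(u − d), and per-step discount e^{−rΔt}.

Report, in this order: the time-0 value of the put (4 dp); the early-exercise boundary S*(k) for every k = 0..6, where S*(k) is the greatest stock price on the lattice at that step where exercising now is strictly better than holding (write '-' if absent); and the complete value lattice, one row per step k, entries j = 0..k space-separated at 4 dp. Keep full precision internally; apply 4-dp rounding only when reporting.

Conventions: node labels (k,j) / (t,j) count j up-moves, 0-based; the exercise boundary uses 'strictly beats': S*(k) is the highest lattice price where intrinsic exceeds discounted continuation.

price = 8.6596
boundary = - - - - - 57.8010 69.1401
tree:
8.6596
12.9326 3.7405
18.8213 6.1593 0.9495
26.5308 9.9639 1.7709 0.0000
35.9388 15.7418 3.3028 0.0000 0.0000
46.3290 24.0600 6.1598 0.0000 0.0000 0.0000
55.8085 34.9899 11.4883 0.0000 0.0000 0.0000 0.0000
63.7334 46.3290 21.4263 0.0000 0.0000 0.0000 0.0000 0.0000

Δt=0.21314  u=1.19618  d=0.83600  q=0.46245  discount=0.99745
step 7 (expiry): payoffs max(K−S,0) = 63.7334 46.3290 21.4263 0.0000 0.0000 0.0000 0.0000 0.0000
step 6: (k=6,j=0): S=48.3215, K−S=55.8085, hold=55.5425 ⇒ V=55.8085 exercise | (k=6,j=1): S=69.1401, K−S=34.9899, hold=34.7239 ⇒ V=34.9899 exercise | (k=6,j=2): S=98.9282, K−S=5.2018, hold=11.4883 ⇒ V=11.4883 continue | (k=6,j=3): S=141.5500, K−S=0.0000, hold=0.0000 ⇒ V=0.0000 continue | (k=6,j=4): S=202.5349, K−S=0.0000, hold=0.0000 ⇒ V=0.0000 continue | (k=6,j=5): S=289.7942, K−S=0.0000, hold=0.0000 ⇒ V=0.0000 continue | (k=6,j=6): S=414.6480, K−S=0.0000, hold=0.0000 ⇒ V=0.0000 continue  boundary S*=69.1401
step 5: (k=5,j=0): S=57.8010, K−S=46.3290, hold=46.0630 ⇒ V=46.3290 exercise | (k=5,j=1): S=82.7037, K−S=21.4263, hold=24.0600 ⇒ V=24.0600 continue | (k=5,j=2): S=118.3355, K−S=0.0000, hold=6.1598 ⇒ V=6.1598 continue | (k=5,j=3): S=169.3187, K−S=0.0000, hold=0.0000 ⇒ V=0.0000 continue | (k=5,j=4): S=242.2673, K−S=0.0000, hold=0.0000 ⇒ V=0.0000 continue | (k=5,j=5): S=346.6448, K−S=0.0000, hold=0.0000 ⇒ V=0.0000 continue  boundary S*=57.8010
step 4: (k=4,j=0): S=69.1401, K−S=34.9899, hold=35.9388 ⇒ V=35.9388 continue | (k=4,j=1): S=98.9282, K−S=5.2018, hold=15.7418 ⇒ V=15.7418 continue | (k=4,j=2): S=141.5500, K−S=0.0000, hold=3.3028 ⇒ V=3.3028 continue | (k=4,j=3): S=202.5349, K−S=0.0000, hold=0.0000 ⇒ V=0.0000 continue | (k=4,j=4): S=289.7942, K−S=0.0000, hold=0.0000 ⇒ V=0.0000 continue  boundary S*=-
step 3: (k=3,j=0): S=82.7037, K−S=21.4263, hold=26.5308 ⇒ V=26.5308 continue | (k=3,j=1): S=118.3355, K−S=0.0000, hold=9.9639 ⇒ V=9.9639 continue | (k=3,j=2): S=169.3187, K−S=0.0000, hold=1.7709 ⇒ V=1.7709 continue | (k=3,j=3): S=242.2673, K−S=0.0000, hold=0.0000 ⇒ V=0.0000 continue  boundary S*=-
step 2: (k=2,j=0): S=98.9282, K−S=5.2018, hold=18.8213 ⇒ V=18.8213 continue | (k=2,j=1): S=141.5500, K−S=0.0000, hold=6.1593 ⇒ V=6.1593 continue | (k=2,j=2): S=202.5349, K−S=0.0000, hold=0.9495 ⇒ V=0.9495 continue  boundary S*=-
step 1: (k=1,j=0): S=118.3355, K−S=0.0000, hold=12.9326 ⇒ V=12.9326 continue | (k=1,j=1): S=169.3187, K−S=0.0000, hold=3.7405 ⇒ V=3.7405 continue  boundary S*=-
step 0: (k=0,j=0): S=141.5500, K−S=0.0000, hold=8.6596 ⇒ V=8.6596 continue  boundary S*=-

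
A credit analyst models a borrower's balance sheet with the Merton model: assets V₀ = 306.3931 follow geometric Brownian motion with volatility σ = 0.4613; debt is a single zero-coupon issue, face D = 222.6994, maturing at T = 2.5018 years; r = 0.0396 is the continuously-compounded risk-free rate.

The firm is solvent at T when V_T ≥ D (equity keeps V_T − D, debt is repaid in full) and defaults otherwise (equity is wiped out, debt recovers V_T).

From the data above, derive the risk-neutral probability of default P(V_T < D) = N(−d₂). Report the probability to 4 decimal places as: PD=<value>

PD=0.4175

With assets at 306.3931 and a single debt payment of 222.6994 at 2.5018 years:
d₁ = [ln(V₀/D) + (r + σ²/2)T] / (σ√T)
   = [ln(306.3931/222.6994) + (0.0396 + 0.5·0.4613²)·2.5018] / (0.4613·√2.5018)
   = [0.319046 + 0.365260] / 0.729642 = 0.937866
d₂ = d₁ − σ√T = 0.937866 − 0.729642 = 0.208224
risk-neutral PD = N(−d₂) = N(-0.208224) = 0.417527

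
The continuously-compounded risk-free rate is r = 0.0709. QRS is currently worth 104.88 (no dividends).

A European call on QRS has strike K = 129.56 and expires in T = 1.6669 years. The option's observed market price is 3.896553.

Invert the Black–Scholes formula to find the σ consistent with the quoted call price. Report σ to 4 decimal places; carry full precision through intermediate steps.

At σ = 0.1414 the Black–Scholes value reproduces the quote:
σ√T = 0.1414·√1.6669 = 0.182559
d₁ = (ln(S/K) + (r+σ²/2)T) / (σ√T) = (ln(104.88/129.56) + (0.0709+0.1414²/2)·1.6669) / 0.182559 = (-0.211327 + 0.134847) / 0.182559 = -0.418933
d₂ = d₁ − σ√T = -0.418933 − 0.182559 = -0.601492
e^{−rT} = 0.888533
N(d₁) = 0.337633,  N(d₂) = 0.273756
V = S·N(d₁) − K·e^{−rT}·N(d₂) = 35.410918 − 31.514364 = 3.896553 (equal to the quote); since ∂V/∂σ > 0 for all σ, the implied volatility is unique

sigma = 0.1414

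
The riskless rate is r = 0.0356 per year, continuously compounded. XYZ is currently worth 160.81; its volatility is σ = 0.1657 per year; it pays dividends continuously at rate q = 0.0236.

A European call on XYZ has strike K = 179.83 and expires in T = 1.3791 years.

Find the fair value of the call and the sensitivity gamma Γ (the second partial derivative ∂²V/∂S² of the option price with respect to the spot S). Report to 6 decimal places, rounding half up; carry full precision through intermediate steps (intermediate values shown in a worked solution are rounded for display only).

σ√T = 0.1657·√1.3791 = 0.194590
d₁ = (ln(S/K) + (r−q+σ²/2)T) / (σ√T) = (ln(160.81/179.83) + (0.0356−0.0236+0.1657²/2)·1.3791) / 0.194590 = (-0.111788 + 0.035482) / 0.194590 = -0.392140
d₂ = d₁ − σ√T = -0.392140 − 0.194590 = -0.586730
e^{−rT} = 0.952090
e^{−qT} = 0.967977
N(d₁) = 0.347477,  N(d₂) = 0.278692
Call price V = S·e^{−qT}·N(d₁) − K·e^{−rT}·N(d₂) = 54.088445 − 47.716122 = 6.372323
φ(d₁) = (1/√(2π))·e^{−d₁²/2} = 0.369418
Γ = e^{−qT}·φ(d₁) / (S·σ·√T) = 0.011427

price = 6.372323
Γ = 0.011427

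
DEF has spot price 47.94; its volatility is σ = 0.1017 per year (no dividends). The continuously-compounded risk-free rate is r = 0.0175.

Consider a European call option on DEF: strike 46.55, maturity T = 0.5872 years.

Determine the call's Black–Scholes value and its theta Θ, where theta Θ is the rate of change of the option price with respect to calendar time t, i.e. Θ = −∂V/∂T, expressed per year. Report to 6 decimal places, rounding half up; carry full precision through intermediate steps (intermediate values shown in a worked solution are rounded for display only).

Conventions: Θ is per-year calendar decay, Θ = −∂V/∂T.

σ√T = 0.1017·√0.5872 = 0.077932
d₁ = (ln(S/K) + (r+σ²/2)T) / (σ√T) = (ln(47.94/46.55) + (0.0175+0.1017²/2)·0.5872) / 0.077932 = (0.029423 + 0.013313) / 0.077932 = 0.548377
d₂ = d₁ − σ√T = 0.548377 − 0.077932 = 0.470445
e^{−rT} = 0.989777
N(d₁) = 0.708283,  N(d₂) = 0.680981
Call price V = S·N(d₁) − K·e^{−rT}·N(d₂) = 33.955102 − 31.375606 = 2.579496
φ(d₁) = (1/√(2π))·e^{−d₁²/2} = 0.343250
Θ = −S·φ(d₁)·σ/(2√T) − r·K·e^{−rT}·N(d₂) = −1.091959 − 0.549073 = -1.641032

price = 2.579496
Θ = -1.641032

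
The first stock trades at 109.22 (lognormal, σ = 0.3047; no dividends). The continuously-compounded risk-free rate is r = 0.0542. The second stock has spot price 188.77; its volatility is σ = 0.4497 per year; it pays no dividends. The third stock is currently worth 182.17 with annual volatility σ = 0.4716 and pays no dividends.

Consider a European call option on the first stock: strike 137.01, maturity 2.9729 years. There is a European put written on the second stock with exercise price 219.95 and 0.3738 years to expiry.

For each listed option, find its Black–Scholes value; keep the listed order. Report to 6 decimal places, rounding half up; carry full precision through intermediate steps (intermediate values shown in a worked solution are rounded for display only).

price(the first stock call K=137.01) = 19.875249
price(the second stock put K=219.95) = 37.990194

[the first stock call K=137.01]
σ√T = 0.3047·√2.9729 = 0.525367
d₁ = (ln(S/K) + (r+σ²/2)T) / (σ√T) = (ln(109.22/137.01) + (0.0542+0.3047²/2)·2.9729) / 0.525367 = (-0.226690 + 0.299136) / 0.525367 = 0.137897
d₂ = d₁ − σ√T = 0.137897 − 0.525367 = -0.387470
e^{−rT} = 0.851180
N(d₁) = 0.554839,  N(d₂) = 0.349204
price = S·N(d₁) − K·e^{−rT}·N(d₂) = 60.599532 − 40.724283 = 19.875249
[the second stock put K=219.95]
σ√T = 0.4497·√0.3738 = 0.274943
d₁ = (ln(S/K) + (r+σ²/2)T) / (σ√T) = (ln(188.77/219.95) + (0.0542+0.4497²/2)·0.3738) / 0.274943 = (-0.152871 + 0.058057) / 0.274943 = -0.344850
d₂ = d₁ − σ√T = -0.344850 − 0.274943 = -0.619793
e^{−rT} = 0.979944
N(−d₁) = 0.634897,  N(−d₂) = 0.732303
price = K·e^{−rT}·N(−d₂) − S·N(−d₁) = 157.839612 − 119.849419 = 37.990194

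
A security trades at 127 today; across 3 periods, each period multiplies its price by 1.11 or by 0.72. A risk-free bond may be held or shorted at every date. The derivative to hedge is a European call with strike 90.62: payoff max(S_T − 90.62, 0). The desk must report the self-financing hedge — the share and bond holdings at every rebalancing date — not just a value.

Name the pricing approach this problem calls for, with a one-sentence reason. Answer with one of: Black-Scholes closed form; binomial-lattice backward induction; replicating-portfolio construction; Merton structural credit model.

Key observation: a price alone would not answer the question — the per-node share/bond construction on the spot-127, 1.11/0.72 tree is required, and only the replicating-portfolio method yields it.

framework: replicating-portfolio construction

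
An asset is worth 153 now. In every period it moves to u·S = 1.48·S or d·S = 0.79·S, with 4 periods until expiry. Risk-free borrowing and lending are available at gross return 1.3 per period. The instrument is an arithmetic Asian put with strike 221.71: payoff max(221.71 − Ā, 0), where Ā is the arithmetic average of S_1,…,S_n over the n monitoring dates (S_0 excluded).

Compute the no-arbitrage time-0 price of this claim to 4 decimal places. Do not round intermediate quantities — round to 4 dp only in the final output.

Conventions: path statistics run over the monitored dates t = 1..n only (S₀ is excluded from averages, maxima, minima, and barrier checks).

price = 4.5289

Risk-neutral up-probability p* = (R−d)/(u−d) = (1.3−0.79)/(1.48−0.79) = 0.7391; the claim prices as the p*-weighted sum of path payoffs discounted by R^4.
Enumerate all 2^4 = 16 price paths (U = up ×1.48, D = down ×0.79); each path with k up-moves has probability p*^k·(1−p*)^(4−k).
DDDD: Ā=87.8465, payoff=133.8635, prob=0.004631
UDDD: Ā=164.5731, payoff=57.1369, prob=0.013122
DUDD: Ā=138.1806, payoff=83.5294, prob=0.013122
UUDD: Ā=258.8701, payoff=0.0000, prob=0.037178
DDUD: Ā=117.3306, payoff=104.3794, prob=0.013122
UDUD: Ā=219.8092, payoff=1.9008, prob=0.037178
DUUD: Ā=193.4167, payoff=28.2933, prob=0.037178
UUUD: Ā=362.3502, payoff=0.0000, prob=0.105338
DDDU: Ā=100.8590, payoff=120.8510, prob=0.013122
UDDU: Ā=188.9510, payoff=32.7590, prob=0.037178
DUDU: Ā=162.5585, payoff=59.1515, prob=0.037178
UUDU: Ā=304.5401, payoff=0.0000, prob=0.105338
DDUU: Ā=141.7085, payoff=80.0015, prob=0.037178
UDUU: Ā=265.4792, payoff=0.0000, prob=0.105338
DUUU: Ā=239.0867, payoff=0.0000, prob=0.105338
UUUU: Ā=447.9092, payoff=0.0000, prob=0.298459
Price = Σ prob·payoff / R^4 = 12.935101 / 2.856100 = 4.5289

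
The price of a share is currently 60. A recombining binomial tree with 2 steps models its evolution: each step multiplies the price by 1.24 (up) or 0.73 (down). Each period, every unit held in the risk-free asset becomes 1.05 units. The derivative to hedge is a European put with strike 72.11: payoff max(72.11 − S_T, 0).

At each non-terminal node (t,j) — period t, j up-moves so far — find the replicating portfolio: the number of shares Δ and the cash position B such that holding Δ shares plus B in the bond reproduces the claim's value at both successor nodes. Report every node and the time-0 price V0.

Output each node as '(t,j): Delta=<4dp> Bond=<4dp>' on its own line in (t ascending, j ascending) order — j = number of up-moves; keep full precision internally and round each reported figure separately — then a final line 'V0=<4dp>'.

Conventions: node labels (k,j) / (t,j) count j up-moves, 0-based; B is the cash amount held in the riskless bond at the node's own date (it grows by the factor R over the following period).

(0,0): Delta=-0.6066 Bond=48.9946
(1,0): Delta=-1.0000 Bond=68.6762
(1,1): Delta=-0.4691 Bond=41.2129
V0=12.5999

Risk-neutral probability p* = (R−d)/(u−d) = (1.05−0.73)/(1.24−0.73) = 0.6275.
Payoffs at expiry: V(2,0)=40.1360, V(2,1)=17.7980, V(2,2)=0.0000
Node (1,0) S=43.8000: V=(p*·17.7980+(1−p*)·40.1360)/1.05=24.8762; Δ=(17.7980−40.1360)/(54.3120−31.9740)=-1.0000; B=V−Δ·S=68.6762
Node (1,1) S=74.4000: V=(p*·0.0000+(1−p*)·17.7980)/1.05=6.3149; Δ=(0.0000−17.7980)/(92.2560−54.3120)=-0.4691; B=V−Δ·S=41.2129
Node (0,0) S=60.0000: V=(p*·6.3149+(1−p*)·24.8762)/1.05=12.5999; Δ=(6.3149−24.8762)/(74.4000−43.8000)=-0.6066; B=V−Δ·S=48.9946
Sanity check at the root: Δ(0,0)·S0 + B(0,0) reproduces V0 = 12.5999.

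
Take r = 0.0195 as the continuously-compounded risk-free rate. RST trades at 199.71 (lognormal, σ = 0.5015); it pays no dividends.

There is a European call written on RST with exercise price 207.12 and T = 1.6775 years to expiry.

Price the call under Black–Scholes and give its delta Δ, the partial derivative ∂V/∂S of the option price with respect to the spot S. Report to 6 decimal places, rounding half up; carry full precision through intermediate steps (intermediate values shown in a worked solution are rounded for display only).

price = 50.578067
Δ = 0.625151

σ√T = 0.5015·√1.6775 = 0.649534
d₁ = (ln(S/K) + (r+σ²/2)T) / (σ√T) = (ln(199.71/207.12) + (0.0195+0.5015²/2)·1.6775) / 0.649534 = (-0.036432 + 0.243659) / 0.649534 = 0.319039
d₂ = d₁ − σ√T = 0.319039 − 0.649534 = -0.330496
e^{−rT} = 0.967818
N(d₁) = 0.625151,  N(d₂) = 0.370513
Call price V = S·N(d₁) − K·e^{−rT}·N(d₂) = 124.849002 − 74.270935 = 50.578067
Δ = N(d₁) = 0.625151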